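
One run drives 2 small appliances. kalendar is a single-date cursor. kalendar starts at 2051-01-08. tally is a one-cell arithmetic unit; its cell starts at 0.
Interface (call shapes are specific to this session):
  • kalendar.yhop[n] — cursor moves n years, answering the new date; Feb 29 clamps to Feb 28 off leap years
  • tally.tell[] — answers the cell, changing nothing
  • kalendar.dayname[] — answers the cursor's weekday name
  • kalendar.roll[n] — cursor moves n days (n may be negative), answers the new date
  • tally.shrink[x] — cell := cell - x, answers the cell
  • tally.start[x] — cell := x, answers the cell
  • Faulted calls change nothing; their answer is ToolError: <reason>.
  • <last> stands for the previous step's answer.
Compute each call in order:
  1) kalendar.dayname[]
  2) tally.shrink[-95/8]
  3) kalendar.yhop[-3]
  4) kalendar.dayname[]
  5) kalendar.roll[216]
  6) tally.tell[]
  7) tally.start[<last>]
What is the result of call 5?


Answer: 2048-08-11

Derivation:
> dayname
:: Sunday
> shrink x→-95/8
:: 95/8
> yhop n→-3
:: 2048-01-08
> dayname
:: Wednesday
> roll n→216
:: 2048-08-11
> tell
:: 95/8
> start x→<last>
:: 95/8


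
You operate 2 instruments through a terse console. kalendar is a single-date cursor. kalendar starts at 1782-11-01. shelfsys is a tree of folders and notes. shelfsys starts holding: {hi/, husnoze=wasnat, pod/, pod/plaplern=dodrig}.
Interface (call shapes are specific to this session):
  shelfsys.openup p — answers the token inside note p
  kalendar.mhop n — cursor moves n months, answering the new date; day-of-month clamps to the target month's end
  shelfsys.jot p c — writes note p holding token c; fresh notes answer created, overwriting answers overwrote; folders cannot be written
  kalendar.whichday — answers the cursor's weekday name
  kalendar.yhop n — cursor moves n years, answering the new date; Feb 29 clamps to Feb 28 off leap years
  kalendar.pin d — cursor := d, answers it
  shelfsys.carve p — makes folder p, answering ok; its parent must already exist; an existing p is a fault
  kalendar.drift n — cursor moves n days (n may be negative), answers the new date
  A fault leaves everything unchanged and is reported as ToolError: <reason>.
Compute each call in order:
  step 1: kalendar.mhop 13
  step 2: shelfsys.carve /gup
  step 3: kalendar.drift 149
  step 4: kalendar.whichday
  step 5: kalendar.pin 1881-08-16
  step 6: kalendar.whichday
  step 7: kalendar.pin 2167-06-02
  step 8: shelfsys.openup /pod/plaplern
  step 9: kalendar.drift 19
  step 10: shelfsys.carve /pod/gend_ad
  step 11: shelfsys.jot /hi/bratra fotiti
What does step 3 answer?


$ kalendar.mhop n=13
:: 1783-12-01
$ shelfsys.carve p=/gup
:: ok
$ kalendar.drift n=149
:: 1784-04-28
$ kalendar.whichday
:: Wednesday
$ kalendar.pin d=1881-08-16
:: 1881-08-16
$ kalendar.whichday
:: Tuesday
$ kalendar.pin d=2167-06-02
:: 2167-06-02
$ shelfsys.openup p=/pod/plaplern
:: dodrig
$ kalendar.drift n=19
:: 2167-06-21
$ shelfsys.carve p=/pod/gend_ad
:: ok
$ shelfsys.jot p=/hi/bratra c=fotiti
:: created

Answer: 1784-04-28


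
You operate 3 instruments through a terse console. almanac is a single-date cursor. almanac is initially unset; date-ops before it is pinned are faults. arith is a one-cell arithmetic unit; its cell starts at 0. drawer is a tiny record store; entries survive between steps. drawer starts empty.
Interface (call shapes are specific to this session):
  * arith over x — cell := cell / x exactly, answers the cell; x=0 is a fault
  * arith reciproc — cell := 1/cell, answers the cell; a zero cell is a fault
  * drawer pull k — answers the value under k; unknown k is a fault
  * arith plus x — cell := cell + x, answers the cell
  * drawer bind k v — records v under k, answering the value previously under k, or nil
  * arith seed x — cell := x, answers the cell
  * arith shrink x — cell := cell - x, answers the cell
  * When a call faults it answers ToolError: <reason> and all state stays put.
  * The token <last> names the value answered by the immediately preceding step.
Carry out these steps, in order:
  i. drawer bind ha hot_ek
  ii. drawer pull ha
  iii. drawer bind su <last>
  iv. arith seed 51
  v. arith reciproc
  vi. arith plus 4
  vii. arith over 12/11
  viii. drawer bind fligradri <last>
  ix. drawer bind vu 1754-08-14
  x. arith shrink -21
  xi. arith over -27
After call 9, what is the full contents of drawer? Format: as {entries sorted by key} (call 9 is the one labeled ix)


Answer: {fligradri=2255/612, ha=hot_ek, su=hot_ek, vu=1754-08-14}

Derivation:
-- 1. drawer bind(k: ha, v: hot_ek) : nil
-- 2. drawer pull(k: ha) : hot_ek
-- 3. drawer bind(k: su, v: <last>) : nil
-- 4. arith seed(x: 51) : 51
-- 5. arith reciproc() : 1/51
-- 6. arith plus(x: 4) : 205/51
-- 7. arith over(x: 12/11) : 2255/612
-- 8. drawer bind(k: fligradri, v: <last>) : nil
-- 9. drawer bind(k: vu, v: 1754-08-14) : nil
-- 10. arith shrink(x: -21) : 15107/612
-- 11. arith over(x: -27) : -15107/16524


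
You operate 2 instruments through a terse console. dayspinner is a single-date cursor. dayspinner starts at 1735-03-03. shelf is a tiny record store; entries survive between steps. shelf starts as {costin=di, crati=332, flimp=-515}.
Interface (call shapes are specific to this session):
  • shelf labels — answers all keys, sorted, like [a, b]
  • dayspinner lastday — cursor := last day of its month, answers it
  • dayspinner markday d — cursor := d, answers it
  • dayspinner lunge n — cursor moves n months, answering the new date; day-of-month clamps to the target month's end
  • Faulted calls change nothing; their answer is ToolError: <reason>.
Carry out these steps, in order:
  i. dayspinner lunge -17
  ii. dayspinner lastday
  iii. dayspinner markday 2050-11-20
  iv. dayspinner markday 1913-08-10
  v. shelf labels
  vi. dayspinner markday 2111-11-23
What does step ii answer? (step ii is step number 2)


>>> dayspinner lunge n=-17
  1733-10-03
>>> dayspinner lastday
  1733-10-31
>>> dayspinner markday d=2050-11-20
  2050-11-20
>>> dayspinner markday d=1913-08-10
  1913-08-10
>>> shelf labels
  [costin, crati, flimp]
>>> dayspinner markday d=2111-11-23
  2111-11-23

Answer: 1733-10-31


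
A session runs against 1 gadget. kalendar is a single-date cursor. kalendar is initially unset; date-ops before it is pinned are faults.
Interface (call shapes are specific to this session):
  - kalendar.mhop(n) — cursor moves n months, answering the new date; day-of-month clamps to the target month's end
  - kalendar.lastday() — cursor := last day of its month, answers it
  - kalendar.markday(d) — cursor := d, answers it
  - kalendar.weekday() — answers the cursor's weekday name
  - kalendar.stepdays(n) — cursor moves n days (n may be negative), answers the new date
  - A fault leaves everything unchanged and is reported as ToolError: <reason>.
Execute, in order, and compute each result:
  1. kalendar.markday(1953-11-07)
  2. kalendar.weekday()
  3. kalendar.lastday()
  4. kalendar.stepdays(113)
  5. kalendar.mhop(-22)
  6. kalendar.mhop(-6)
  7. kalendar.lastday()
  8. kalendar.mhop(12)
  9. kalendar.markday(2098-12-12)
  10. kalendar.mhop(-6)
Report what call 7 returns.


Answer: 1951-11-30

Derivation:
! markday(d→1953-11-07) -> 1953-11-07
! weekday() -> Saturday
! lastday() -> 1953-11-30
! stepdays(n→113) -> 1954-03-23
! mhop(n→-22) -> 1952-05-23
! mhop(n→-6) -> 1951-11-23
! lastday() -> 1951-11-30
! mhop(n→12) -> 1952-11-30
! markday(d→2098-12-12) -> 2098-12-12
! mhop(n→-6) -> 2098-06-12


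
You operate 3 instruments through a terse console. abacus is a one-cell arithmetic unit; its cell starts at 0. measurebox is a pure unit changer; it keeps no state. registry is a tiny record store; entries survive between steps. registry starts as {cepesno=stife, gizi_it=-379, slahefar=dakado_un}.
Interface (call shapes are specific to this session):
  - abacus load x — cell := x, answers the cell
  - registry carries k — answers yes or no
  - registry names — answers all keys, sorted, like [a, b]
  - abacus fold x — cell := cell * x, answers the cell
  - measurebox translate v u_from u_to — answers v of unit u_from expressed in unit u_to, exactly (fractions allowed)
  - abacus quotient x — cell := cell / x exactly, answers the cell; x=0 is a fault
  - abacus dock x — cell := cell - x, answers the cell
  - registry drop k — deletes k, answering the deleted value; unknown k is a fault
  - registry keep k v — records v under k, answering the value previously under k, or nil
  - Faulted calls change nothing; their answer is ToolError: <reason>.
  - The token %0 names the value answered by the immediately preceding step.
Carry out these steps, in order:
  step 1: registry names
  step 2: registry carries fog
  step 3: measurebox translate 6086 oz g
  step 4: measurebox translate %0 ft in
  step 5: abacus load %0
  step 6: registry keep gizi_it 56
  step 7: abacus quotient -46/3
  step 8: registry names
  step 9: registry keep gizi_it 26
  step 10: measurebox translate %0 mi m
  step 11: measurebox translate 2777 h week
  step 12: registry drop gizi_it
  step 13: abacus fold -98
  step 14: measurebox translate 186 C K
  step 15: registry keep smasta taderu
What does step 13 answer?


Answer: 60870417762231/4600000

Derivation:
>>> registry names
[out] [cepesno, gizi_it, slahefar]
>>> registry carries fog
[out] no
>>> measurebox translate 6086 oz g
[out] 138028158191/800000
>>> measurebox translate %0 ft in
[out] 414084474573/200000
>>> abacus load %0
[out] 414084474573/200000
>>> registry keep gizi_it 56
[out] -379
>>> abacus quotient -46/3
[out] -1242253423719/9200000
>>> registry names
[out] [cepesno, gizi_it, slahefar]
>>> registry keep gizi_it 26
[out] 56
>>> measurebox translate %0 mi m
[out] 11265408/125
>>> measurebox translate 2777 h week
[out] 2777/168
>>> registry drop gizi_it
[out] 26
>>> abacus fold -98
[out] 60870417762231/4600000
>>> measurebox translate 186 C K
[out] 9183/20
>>> registry keep smasta taderu
[out] nil


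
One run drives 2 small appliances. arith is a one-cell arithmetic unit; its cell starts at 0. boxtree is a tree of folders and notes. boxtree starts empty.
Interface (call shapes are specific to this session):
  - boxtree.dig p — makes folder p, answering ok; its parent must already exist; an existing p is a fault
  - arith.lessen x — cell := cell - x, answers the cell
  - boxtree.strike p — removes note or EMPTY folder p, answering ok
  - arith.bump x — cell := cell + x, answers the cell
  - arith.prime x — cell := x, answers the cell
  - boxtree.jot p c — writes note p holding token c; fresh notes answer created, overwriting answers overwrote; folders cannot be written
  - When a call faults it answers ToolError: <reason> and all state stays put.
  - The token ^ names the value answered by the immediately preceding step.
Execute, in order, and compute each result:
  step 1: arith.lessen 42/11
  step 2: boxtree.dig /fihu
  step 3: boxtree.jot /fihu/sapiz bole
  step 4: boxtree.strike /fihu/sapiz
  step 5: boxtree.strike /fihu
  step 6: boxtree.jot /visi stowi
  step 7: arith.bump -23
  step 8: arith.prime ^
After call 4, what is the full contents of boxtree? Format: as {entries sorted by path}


==> arith.lessen(42/11)
<== -42/11
==> boxtree.dig(/fihu)
<== ok
==> boxtree.jot(/fihu/sapiz, bole)
<== created
==> boxtree.strike(/fihu/sapiz)
<== ok
==> boxtree.strike(/fihu)
<== ok
==> boxtree.jot(/visi, stowi)
<== created
==> arith.bump(-23)
<== -295/11
==> arith.prime(^)
<== -295/11

Answer: {fihu/}


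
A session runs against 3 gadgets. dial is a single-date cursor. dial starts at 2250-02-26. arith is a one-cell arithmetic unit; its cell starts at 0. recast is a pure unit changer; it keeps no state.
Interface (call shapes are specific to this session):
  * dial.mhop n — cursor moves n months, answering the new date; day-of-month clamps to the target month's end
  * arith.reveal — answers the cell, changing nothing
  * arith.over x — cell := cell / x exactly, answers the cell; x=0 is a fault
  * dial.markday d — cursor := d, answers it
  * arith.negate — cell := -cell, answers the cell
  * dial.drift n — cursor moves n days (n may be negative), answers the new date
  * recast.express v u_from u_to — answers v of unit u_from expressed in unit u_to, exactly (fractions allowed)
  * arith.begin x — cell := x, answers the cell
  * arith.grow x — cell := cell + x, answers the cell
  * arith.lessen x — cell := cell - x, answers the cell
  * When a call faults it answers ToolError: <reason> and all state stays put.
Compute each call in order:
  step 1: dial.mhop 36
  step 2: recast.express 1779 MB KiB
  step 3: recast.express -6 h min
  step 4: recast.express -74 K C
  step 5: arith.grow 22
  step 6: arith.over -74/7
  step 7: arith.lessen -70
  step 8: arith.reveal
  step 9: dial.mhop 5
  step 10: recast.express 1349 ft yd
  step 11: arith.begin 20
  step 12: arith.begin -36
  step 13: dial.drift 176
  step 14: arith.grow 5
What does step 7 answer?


Answer: 2513/37

Derivation:
==> mhop(n→36)
<== 2253-02-26
==> express(v→1779, u_from→MB, u_to→KiB)
<== 27796875/16
==> express(v→-6, u_from→h, u_to→min)
<== -360
==> express(v→-74, u_from→K, u_to→C)
<== -6943/20
==> grow(x→22)
<== 22
==> over(x→-74/7)
<== -77/37
==> lessen(x→-70)
<== 2513/37
==> reveal()
<== 2513/37
==> mhop(n→5)
<== 2253-07-26
==> express(v→1349, u_from→ft, u_to→yd)
<== 1349/3
==> begin(x→20)
<== 20
==> begin(x→-36)
<== -36
==> drift(n→176)
<== 2254-01-18
==> grow(x→5)
<== -31


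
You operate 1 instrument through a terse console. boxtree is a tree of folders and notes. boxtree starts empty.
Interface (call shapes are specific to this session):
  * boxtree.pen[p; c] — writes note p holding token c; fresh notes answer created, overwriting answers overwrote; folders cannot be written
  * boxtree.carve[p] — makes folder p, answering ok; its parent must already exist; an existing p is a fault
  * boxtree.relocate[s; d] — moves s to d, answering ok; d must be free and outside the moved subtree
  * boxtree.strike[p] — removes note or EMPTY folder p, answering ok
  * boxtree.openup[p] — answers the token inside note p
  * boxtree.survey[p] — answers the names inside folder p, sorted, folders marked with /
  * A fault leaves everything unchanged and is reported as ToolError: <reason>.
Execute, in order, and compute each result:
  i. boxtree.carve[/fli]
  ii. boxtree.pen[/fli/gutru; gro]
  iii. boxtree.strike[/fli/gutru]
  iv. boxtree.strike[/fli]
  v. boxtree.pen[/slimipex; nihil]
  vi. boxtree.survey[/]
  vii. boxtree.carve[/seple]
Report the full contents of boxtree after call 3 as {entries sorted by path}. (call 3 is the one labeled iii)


Answer: {fli/}

Derivation:
$ boxtree.carve p→/fli
:: ok
$ boxtree.pen p→/fli/gutru c→gro
:: created
$ boxtree.strike p→/fli/gutru
:: ok
$ boxtree.strike p→/fli
:: ok
$ boxtree.pen p→/slimipex c→nihil
:: created
$ boxtree.survey p→/
:: [slimipex]
$ boxtree.carve p→/seple
:: ok


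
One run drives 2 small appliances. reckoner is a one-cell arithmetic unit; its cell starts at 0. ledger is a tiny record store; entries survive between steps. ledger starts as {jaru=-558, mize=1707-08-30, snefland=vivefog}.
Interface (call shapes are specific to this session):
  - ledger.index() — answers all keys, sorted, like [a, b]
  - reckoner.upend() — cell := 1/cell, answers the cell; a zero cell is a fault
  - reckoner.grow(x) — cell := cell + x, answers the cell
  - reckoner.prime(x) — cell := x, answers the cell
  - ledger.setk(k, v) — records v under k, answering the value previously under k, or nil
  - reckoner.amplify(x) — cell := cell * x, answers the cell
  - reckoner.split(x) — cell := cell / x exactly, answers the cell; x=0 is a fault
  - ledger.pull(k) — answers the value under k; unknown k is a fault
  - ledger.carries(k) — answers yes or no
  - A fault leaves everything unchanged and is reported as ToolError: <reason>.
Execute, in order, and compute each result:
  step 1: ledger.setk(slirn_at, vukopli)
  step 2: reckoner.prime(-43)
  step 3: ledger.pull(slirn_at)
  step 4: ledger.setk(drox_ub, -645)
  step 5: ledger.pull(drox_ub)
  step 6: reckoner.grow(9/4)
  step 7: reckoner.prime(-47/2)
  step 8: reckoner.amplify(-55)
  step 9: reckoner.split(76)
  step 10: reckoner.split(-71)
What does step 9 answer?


Answer: 2585/152

Derivation:
I call setk using k→slirn_at, v→vukopli, and observe nil.
Then prime using x→-43, → -43.
Next I call pull using k→slirn_at, — result: vukopli.
Calling setk using k→drox_ub, v→-645, — result: nil.
I try pull using k→drox_ub, yielding -645.
I run grow using x→9/4, and observe -163/4.
Then prime using x→-47/2, which returns -47/2.
I try amplify using x→-55, and get 2585/2.
I invoke split using x→76: 2585/152.
I run split using x→-71, and get -2585/10792.


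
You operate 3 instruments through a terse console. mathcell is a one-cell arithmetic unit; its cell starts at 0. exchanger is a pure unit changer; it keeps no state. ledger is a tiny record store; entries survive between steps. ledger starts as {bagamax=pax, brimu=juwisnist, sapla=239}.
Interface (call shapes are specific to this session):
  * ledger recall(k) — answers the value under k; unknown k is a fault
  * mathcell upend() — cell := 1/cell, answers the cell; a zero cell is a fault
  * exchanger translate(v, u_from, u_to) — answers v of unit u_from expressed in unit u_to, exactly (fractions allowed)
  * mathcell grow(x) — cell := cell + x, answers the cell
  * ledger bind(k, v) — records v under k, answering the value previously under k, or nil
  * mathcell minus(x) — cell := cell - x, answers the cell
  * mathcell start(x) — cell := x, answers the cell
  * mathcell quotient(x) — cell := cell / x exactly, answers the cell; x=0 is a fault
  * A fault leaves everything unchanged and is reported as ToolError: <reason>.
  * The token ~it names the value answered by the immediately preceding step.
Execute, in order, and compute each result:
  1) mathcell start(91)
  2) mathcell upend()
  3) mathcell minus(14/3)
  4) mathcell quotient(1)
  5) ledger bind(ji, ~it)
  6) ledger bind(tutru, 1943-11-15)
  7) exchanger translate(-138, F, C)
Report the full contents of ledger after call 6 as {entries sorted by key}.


Answer: {bagamax=pax, brimu=juwisnist, ji=-1271/273, sapla=239, tutru=1943-11-15}

Derivation:
% mathcell start x→91
  91
% mathcell upend
  1/91
% mathcell minus x→14/3
  -1271/273
% mathcell quotient x→1
  -1271/273
% ledger bind k→ji v→~it
  nil
% ledger bind k→tutru v→1943-11-15
  nil
% exchanger translate v→-138 u_from→F u_to→C
  -850/9


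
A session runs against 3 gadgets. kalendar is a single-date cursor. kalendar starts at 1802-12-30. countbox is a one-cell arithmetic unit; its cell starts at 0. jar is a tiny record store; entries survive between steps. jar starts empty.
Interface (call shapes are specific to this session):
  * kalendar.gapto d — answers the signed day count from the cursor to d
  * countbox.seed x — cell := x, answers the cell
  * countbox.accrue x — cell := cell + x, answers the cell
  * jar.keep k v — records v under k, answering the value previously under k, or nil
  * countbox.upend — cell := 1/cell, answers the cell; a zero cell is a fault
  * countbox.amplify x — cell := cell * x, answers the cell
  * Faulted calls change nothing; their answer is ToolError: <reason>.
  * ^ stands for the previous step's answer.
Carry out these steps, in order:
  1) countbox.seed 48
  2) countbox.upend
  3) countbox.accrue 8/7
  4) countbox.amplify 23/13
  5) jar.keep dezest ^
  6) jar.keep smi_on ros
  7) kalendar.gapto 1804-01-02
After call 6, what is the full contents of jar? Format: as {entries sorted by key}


! countbox.seed(x→48) -> 48
! countbox.upend() -> 1/48
! countbox.accrue(x→8/7) -> 391/336
! countbox.amplify(x→23/13) -> 8993/4368
! jar.keep(k→dezest, v→^) -> nil
! jar.keep(k→smi_on, v→ros) -> nil
! kalendar.gapto(d→1804-01-02) -> 368

Answer: {dezest=8993/4368, smi_on=ros}


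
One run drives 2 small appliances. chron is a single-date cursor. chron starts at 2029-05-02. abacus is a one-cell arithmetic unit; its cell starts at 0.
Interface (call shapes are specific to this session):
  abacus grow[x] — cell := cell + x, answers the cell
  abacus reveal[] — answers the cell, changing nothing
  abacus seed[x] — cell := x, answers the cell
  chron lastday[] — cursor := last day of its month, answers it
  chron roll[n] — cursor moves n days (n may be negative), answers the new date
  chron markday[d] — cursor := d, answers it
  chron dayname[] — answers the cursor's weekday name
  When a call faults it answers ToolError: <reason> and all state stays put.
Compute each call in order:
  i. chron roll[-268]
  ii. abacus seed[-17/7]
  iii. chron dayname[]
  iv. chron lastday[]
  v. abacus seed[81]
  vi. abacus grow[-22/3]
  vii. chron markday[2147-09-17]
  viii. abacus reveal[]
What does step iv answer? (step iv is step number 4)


% chron roll(-268) == 2028-08-07
% abacus seed(-17/7) == -17/7
% chron dayname() == Monday
% chron lastday() == 2028-08-31
% abacus seed(81) == 81
% abacus grow(-22/3) == 221/3
% chron markday(2147-09-17) == 2147-09-17
% abacus reveal() == 221/3

Answer: 2028-08-31


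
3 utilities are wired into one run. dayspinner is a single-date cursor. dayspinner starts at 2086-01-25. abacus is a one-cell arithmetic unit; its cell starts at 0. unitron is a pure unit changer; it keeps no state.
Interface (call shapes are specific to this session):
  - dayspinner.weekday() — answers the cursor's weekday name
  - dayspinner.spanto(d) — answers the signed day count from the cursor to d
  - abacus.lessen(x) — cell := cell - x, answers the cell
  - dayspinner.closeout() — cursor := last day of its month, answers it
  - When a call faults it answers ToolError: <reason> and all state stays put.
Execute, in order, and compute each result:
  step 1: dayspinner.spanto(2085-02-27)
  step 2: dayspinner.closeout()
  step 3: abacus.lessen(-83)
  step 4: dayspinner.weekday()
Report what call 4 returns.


I use dayspinner.spanto(d=2085-02-27), — result: -332.
Invoking dayspinner.closeout, yielding 2086-01-31.
I invoke abacus.lessen(x=-83), and observe 83.
I run dayspinner.weekday: Thursday.

Answer: Thursday


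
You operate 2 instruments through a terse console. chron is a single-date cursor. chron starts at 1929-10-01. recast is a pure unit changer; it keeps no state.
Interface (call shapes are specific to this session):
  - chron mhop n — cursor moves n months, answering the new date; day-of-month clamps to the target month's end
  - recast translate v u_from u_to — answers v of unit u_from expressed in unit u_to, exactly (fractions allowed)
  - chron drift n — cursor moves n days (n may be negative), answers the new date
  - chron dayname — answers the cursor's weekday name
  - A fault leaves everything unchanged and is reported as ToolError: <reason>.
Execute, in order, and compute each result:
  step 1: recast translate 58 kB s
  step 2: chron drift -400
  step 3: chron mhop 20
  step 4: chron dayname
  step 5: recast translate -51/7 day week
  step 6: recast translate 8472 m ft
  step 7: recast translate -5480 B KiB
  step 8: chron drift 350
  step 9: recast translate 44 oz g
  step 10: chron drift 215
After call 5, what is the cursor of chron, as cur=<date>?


Answer: cur=1930-04-27

Derivation:
I invoke recast translate using 58, kB, s, giving ToolError: incompatible units.
I call chron drift using -400, which returns 1928-08-27.
I call chron mhop using 20, and see 1930-04-27.
Now I run chron dayname, yielding Sunday.
I use recast translate using -51/7, day, week, which returns -51/49.
I try recast translate using 8472, m, ft, which returns 3530000/127.
Using recast translate using -5480, B, KiB, yielding -685/128.
Now I run chron drift using 350, — result: 1931-04-12.
I use recast translate using 44, oz, g, — result: 498951607/400000.
I use chron drift using 215, yielding 1931-11-13.


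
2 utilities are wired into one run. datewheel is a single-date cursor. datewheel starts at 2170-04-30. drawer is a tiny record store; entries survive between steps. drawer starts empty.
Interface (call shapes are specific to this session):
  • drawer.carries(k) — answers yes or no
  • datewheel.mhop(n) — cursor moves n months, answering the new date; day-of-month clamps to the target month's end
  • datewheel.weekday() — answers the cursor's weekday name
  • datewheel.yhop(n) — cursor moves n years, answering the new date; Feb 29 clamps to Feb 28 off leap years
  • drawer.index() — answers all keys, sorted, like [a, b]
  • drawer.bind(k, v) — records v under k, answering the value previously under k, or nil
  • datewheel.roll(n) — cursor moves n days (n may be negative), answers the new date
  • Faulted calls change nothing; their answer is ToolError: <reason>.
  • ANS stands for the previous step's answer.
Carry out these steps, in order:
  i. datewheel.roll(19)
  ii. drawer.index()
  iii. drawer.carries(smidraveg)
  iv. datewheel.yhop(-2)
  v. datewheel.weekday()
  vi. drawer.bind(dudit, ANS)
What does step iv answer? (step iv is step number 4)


Answer: 2168-05-19

Derivation:
// 1. datewheel.roll(n='19') : 2170-05-19
// 2. drawer.index() : []
// 3. drawer.carries(k='smidraveg') : no
// 4. datewheel.yhop(n='-2') : 2168-05-19
// 5. datewheel.weekday() : Thursday
// 6. drawer.bind(k='dudit', v='ANS') : nil


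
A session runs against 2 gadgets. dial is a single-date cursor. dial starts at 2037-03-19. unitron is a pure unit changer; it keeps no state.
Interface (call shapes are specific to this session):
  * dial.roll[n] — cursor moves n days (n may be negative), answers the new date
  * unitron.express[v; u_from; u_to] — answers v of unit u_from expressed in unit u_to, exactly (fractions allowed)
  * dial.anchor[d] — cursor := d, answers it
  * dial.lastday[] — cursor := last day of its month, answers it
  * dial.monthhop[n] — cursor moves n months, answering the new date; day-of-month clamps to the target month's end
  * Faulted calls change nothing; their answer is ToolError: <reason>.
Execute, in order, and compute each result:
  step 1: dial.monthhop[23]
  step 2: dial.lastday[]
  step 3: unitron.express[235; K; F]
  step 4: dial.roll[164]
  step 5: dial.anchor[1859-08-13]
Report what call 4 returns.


Next I call dial.monthhop passing n=23, giving 2039-02-19.
Invoking dial.lastday(), — result: 2039-02-28.
Using unitron.express passing v=235, u_from=K, u_to=F, and observe -3667/100.
I invoke dial.roll passing n=164, — result: 2039-08-11.
Then dial.anchor passing d=1859-08-13, giving 1859-08-13.

Answer: 2039-08-11


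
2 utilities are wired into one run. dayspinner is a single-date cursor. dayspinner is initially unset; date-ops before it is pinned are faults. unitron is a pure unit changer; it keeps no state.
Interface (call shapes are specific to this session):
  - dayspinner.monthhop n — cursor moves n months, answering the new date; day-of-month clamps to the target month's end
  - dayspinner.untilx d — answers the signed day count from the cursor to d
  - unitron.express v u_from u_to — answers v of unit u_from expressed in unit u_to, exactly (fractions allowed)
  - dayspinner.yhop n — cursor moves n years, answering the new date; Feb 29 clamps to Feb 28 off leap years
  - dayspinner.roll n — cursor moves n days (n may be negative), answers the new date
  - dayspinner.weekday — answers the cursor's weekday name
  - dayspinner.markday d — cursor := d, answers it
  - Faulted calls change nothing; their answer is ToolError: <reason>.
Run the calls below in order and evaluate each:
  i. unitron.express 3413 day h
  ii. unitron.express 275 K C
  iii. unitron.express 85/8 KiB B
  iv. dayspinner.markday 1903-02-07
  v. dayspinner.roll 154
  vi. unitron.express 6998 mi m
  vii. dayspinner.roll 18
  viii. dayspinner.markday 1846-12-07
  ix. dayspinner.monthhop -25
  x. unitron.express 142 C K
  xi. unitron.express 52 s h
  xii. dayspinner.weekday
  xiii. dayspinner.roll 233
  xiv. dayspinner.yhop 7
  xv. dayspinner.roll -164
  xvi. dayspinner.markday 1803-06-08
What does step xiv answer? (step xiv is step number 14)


Do: unitron.express[v=3413; u_from=day; u_to=h]
See: 81912
Do: unitron.express[v=275; u_from=K; u_to=C]
See: 37/20
Do: unitron.express[v=85/8; u_from=KiB; u_to=B]
See: 10880
Do: dayspinner.markday[d=1903-02-07]
See: 1903-02-07
Do: dayspinner.roll[n=154]
See: 1903-07-11
Do: unitron.express[v=6998; u_from=mi; u_to=m]
See: 1407773664/125
Do: dayspinner.roll[n=18]
See: 1903-07-29
Do: dayspinner.markday[d=1846-12-07]
See: 1846-12-07
Do: dayspinner.monthhop[n=-25]
See: 1844-11-07
Do: unitron.express[v=142; u_from=C; u_to=K]
See: 8303/20
Do: unitron.express[v=52; u_from=s; u_to=h]
See: 13/900
Do: dayspinner.weekday[]
See: Thursday
Do: dayspinner.roll[n=233]
See: 1845-06-28
Do: dayspinner.yhop[n=7]
See: 1852-06-28
Do: dayspinner.roll[n=-164]
See: 1852-01-16
Do: dayspinner.markday[d=1803-06-08]
See: 1803-06-08

Answer: 1852-06-28


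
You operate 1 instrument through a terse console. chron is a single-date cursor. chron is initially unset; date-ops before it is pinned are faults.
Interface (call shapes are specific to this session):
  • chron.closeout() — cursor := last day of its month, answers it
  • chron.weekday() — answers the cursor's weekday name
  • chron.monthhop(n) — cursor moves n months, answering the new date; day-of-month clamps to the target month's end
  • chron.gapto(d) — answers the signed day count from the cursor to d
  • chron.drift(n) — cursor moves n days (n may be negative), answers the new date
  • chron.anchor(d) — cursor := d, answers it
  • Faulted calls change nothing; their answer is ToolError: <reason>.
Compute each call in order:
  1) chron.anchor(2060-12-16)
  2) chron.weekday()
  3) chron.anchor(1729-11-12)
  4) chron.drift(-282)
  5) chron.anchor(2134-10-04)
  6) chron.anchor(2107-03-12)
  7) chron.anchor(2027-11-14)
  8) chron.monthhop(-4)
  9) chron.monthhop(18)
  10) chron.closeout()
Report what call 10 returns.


Answer: 2029-01-31

Derivation:
>> chron.anchor(d='2060-12-16')
<< 2060-12-16
>> chron.weekday()
<< Thursday
>> chron.anchor(d='1729-11-12')
<< 1729-11-12
>> chron.drift(n='-282')
<< 1729-02-03
>> chron.anchor(d='2134-10-04')
<< 2134-10-04
>> chron.anchor(d='2107-03-12')
<< 2107-03-12
>> chron.anchor(d='2027-11-14')
<< 2027-11-14
>> chron.monthhop(n='-4')
<< 2027-07-14
>> chron.monthhop(n='18')
<< 2029-01-14
>> chron.closeout()
<< 2029-01-31


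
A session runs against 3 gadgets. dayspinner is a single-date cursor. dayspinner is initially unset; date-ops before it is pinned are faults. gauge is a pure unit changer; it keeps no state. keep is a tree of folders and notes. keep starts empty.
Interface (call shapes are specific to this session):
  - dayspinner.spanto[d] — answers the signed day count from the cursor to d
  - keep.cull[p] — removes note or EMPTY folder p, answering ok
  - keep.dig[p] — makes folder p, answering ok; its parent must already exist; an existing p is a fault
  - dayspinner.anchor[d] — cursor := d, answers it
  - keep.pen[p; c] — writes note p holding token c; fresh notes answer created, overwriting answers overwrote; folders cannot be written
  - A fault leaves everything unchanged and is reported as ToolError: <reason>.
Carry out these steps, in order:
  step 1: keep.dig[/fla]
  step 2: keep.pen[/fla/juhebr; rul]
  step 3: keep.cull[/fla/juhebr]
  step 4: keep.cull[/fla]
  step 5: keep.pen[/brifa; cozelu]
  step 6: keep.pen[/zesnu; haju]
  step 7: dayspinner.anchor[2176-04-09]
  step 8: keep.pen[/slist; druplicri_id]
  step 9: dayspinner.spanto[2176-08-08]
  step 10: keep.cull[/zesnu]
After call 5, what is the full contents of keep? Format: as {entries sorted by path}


Answer: {brifa=cozelu}

Derivation:
[in] keep.dig p='/fla'
  ok
[in] keep.pen p='/fla/juhebr' c='rul'
  created
[in] keep.cull p='/fla/juhebr'
  ok
[in] keep.cull p='/fla'
  ok
[in] keep.pen p='/brifa' c='cozelu'
  created
[in] keep.pen p='/zesnu' c='haju'
  created
[in] dayspinner.anchor d='2176-04-09'
  2176-04-09
[in] keep.pen p='/slist' c='druplicri_id'
  created
[in] dayspinner.spanto d='2176-08-08'
  121
[in] keep.cull p='/zesnu'
  ok


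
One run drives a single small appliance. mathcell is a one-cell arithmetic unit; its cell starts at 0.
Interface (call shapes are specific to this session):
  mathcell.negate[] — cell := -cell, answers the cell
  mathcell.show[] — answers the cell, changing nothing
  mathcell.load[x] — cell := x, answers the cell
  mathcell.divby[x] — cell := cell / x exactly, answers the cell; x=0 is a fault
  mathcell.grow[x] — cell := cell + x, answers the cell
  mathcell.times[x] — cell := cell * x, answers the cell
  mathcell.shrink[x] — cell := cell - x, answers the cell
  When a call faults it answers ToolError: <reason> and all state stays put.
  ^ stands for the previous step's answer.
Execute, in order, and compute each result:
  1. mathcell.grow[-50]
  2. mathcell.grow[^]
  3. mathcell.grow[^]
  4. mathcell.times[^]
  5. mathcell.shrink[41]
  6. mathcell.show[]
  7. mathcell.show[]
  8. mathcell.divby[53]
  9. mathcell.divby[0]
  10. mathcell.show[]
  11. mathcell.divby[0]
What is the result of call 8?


Answer: 39959/53

Derivation:
·→ mathcell.grow(-50)
·← -50
·→ mathcell.grow(^)
·← -100
·→ mathcell.grow(^)
·← -200
·→ mathcell.times(^)
·← 40000
·→ mathcell.shrink(41)
·← 39959
·→ mathcell.show()
·← 39959
·→ mathcell.show()
·← 39959
·→ mathcell.divby(53)
·← 39959/53
·→ mathcell.divby(0)
·← ToolError: division by zero
·→ mathcell.show()
·← 39959/53
·→ mathcell.divby(0)
·← ToolError: division by zero


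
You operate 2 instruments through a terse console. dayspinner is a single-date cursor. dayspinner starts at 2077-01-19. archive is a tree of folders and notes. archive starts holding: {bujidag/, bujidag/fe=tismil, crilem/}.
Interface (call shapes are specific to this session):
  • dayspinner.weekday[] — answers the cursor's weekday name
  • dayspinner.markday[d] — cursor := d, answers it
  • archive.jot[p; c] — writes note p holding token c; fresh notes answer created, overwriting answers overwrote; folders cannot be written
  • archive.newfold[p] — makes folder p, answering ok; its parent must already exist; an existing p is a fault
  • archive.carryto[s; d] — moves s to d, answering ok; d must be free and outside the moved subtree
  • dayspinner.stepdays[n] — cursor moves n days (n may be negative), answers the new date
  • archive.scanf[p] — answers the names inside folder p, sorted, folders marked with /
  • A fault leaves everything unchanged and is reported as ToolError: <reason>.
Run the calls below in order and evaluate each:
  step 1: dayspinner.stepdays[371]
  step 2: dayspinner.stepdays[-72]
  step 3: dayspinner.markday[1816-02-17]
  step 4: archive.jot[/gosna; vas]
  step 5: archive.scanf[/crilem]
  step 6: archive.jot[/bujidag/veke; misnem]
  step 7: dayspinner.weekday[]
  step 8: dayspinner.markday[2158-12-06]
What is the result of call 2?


! 1. stepdays(n: 371) == 2078-01-25
! 2. stepdays(n: -72) == 2077-11-14
! 3. markday(d: 1816-02-17) == 1816-02-17
! 4. jot(p: /gosna, c: vas) == created
! 5. scanf(p: /crilem) == []
! 6. jot(p: /bujidag/veke, c: misnem) == created
! 7. weekday() == Saturday
! 8. markday(d: 2158-12-06) == 2158-12-06

Answer: 2077-11-14


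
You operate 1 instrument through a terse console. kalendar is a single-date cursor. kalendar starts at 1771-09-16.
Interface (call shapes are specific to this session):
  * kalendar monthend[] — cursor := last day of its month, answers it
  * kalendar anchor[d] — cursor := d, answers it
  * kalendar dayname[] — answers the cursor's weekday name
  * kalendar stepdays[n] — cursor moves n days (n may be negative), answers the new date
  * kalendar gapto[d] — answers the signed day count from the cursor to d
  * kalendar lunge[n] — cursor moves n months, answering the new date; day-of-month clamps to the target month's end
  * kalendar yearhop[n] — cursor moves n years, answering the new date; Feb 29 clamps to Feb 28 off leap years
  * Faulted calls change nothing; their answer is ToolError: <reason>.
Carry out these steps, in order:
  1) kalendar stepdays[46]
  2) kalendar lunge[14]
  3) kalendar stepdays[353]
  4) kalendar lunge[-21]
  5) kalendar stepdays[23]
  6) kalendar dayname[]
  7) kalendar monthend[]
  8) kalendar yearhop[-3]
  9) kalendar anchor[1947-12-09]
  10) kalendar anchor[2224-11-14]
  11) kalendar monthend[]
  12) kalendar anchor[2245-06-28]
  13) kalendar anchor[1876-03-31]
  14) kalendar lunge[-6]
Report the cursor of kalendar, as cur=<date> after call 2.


Act: kalendar stepdays[n: 46]
Obs: 1771-11-01
Act: kalendar lunge[n: 14]
Obs: 1773-01-01
Act: kalendar stepdays[n: 353]
Obs: 1773-12-20
Act: kalendar lunge[n: -21]
Obs: 1772-03-20
Act: kalendar stepdays[n: 23]
Obs: 1772-04-12
Act: kalendar dayname[]
Obs: Sunday
Act: kalendar monthend[]
Obs: 1772-04-30
Act: kalendar yearhop[n: -3]
Obs: 1769-04-30
Act: kalendar anchor[d: 1947-12-09]
Obs: 1947-12-09
Act: kalendar anchor[d: 2224-11-14]
Obs: 2224-11-14
Act: kalendar monthend[]
Obs: 2224-11-30
Act: kalendar anchor[d: 2245-06-28]
Obs: 2245-06-28
Act: kalendar anchor[d: 1876-03-31]
Obs: 1876-03-31
Act: kalendar lunge[n: -6]
Obs: 1875-09-30

Answer: cur=1773-01-01


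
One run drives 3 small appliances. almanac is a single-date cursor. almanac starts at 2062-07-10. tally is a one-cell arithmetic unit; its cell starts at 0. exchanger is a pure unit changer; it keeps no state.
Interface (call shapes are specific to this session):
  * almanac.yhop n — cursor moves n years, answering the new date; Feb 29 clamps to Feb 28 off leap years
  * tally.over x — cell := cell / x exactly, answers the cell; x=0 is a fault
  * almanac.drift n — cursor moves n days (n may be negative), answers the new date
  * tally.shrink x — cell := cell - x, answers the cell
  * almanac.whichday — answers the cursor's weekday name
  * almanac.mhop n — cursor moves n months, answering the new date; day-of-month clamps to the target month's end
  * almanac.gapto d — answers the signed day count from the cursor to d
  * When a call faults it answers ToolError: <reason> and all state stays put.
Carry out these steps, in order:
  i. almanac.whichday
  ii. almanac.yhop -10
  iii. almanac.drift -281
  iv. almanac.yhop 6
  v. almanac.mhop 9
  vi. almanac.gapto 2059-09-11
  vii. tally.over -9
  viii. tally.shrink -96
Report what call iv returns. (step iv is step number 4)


% almanac.whichday
= Monday
% almanac.yhop n=-10
= 2052-07-10
% almanac.drift n=-281
= 2051-10-03
% almanac.yhop n=6
= 2057-10-03
% almanac.mhop n=9
= 2058-07-03
% almanac.gapto d=2059-09-11
= 435
% tally.over x=-9
= 0
% tally.shrink x=-96
= 96

Answer: 2057-10-03


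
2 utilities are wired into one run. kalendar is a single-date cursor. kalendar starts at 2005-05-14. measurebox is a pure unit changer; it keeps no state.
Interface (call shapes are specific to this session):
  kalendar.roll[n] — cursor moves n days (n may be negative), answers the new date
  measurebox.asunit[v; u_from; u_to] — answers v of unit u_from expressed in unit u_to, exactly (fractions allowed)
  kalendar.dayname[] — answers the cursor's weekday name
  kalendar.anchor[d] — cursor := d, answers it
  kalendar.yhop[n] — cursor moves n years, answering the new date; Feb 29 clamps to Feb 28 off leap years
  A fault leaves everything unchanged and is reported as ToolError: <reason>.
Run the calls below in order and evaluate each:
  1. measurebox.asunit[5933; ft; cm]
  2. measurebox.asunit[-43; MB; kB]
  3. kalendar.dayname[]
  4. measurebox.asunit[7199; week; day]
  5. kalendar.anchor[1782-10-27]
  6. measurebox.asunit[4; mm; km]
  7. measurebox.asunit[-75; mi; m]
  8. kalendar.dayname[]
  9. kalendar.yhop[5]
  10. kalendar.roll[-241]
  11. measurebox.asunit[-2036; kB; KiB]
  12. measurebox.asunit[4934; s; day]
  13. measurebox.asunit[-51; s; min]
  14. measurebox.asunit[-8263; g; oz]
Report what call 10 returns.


==> measurebox.asunit(v='5933', u_from='ft', u_to='cm')
<== 4520946/25
==> measurebox.asunit(v='-43', u_from='MB', u_to='kB')
<== -43000
==> kalendar.dayname()
<== Saturday
==> measurebox.asunit(v='7199', u_from='week', u_to='day')
<== 50393
==> kalendar.anchor(d='1782-10-27')
<== 1782-10-27
==> measurebox.asunit(v='4', u_from='mm', u_to='km')
<== 1/250000
==> measurebox.asunit(v='-75', u_from='mi', u_to='m')
<== -603504/5
==> kalendar.dayname()
<== Sunday
==> kalendar.yhop(n='5')
<== 1787-10-27
==> kalendar.roll(n='-241')
<== 1787-02-28
==> measurebox.asunit(v='-2036', u_from='kB', u_to='KiB')
<== -63625/32
==> measurebox.asunit(v='4934', u_from='s', u_to='day')
<== 2467/43200
==> measurebox.asunit(v='-51', u_from='s', u_to='min')
<== -17/20
==> measurebox.asunit(v='-8263', u_from='g', u_to='oz')
<== -13220800000/45359237

Answer: 1787-02-28
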